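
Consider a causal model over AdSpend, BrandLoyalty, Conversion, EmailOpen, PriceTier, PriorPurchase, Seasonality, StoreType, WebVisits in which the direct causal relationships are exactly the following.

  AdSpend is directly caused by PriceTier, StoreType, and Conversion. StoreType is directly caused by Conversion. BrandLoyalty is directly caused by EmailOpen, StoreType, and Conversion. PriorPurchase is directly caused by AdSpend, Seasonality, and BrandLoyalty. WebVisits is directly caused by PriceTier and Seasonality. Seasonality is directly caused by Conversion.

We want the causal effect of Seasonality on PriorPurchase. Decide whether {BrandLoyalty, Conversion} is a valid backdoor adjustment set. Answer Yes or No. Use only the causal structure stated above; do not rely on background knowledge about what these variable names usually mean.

Yes

Backdoor paths from Seasonality to PriorPurchase (paths whose first edge points into Seasonality):
  P1: Seasonality <- Conversion -> StoreType -> BrandLoyalty -> PriorPurchase
  P2: Seasonality <- Conversion -> StoreType -> AdSpend -> PriorPurchase
  P3: Seasonality <- Conversion -> BrandLoyalty <- StoreType -> AdSpend -> PriorPurchase
  P4: Seasonality <- Conversion -> BrandLoyalty -> PriorPurchase
  P5: Seasonality <- Conversion -> AdSpend <- StoreType -> BrandLoyalty -> PriorPurchase
  P6: Seasonality <- Conversion -> AdSpend -> PriorPurchase
Condition 1 (no descendant of Seasonality in the set): holds — descendants of Seasonality are {PriorPurchase, WebVisits}; none are in {BrandLoyalty, Conversion}.
Condition 2 (every backdoor path blocked by {BrandLoyalty, Conversion}):
  P1: blocked at fork node Conversion ∈ conditioning set.
  P2: blocked at fork node Conversion ∈ conditioning set.
  P3: blocked at fork node Conversion ∈ conditioning set.
  P4: blocked at fork node Conversion ∈ conditioning set.
  P5: blocked at fork node Conversion ∈ conditioning set.
  P6: blocked at fork node Conversion ∈ conditioning set.
{BrandLoyalty, Conversion} satisfies the backdoor criterion.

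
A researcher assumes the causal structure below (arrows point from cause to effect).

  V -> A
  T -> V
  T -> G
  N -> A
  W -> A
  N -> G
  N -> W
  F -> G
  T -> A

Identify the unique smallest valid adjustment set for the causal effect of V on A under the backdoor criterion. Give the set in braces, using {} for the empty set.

{T}

Variables eligible for adjustment (non-descendants of V, excluding V and A): {F, G, N, T, W}.
Backdoor paths from V to A:
  P1: V <- T -> G <- N -> W -> A
  P2: V <- T -> G <- N -> A
  P3: V <- T -> A
The empty set is not sufficient: P3 (V <- T -> A) has no collider blocking it and no conditioned non-collider, so it is open.
Try {T}:
  P1: blocked at fork node T ∈ conditioning set.
  P2: blocked at fork node T ∈ conditioning set.
  P3: blocked at fork node T ∈ conditioning set.
{T} contains no descendant of V and blocks every backdoor path.
No other singleton works — e.g. {N} leaves P3 open — so {T} is the unique smallest valid adjustment set.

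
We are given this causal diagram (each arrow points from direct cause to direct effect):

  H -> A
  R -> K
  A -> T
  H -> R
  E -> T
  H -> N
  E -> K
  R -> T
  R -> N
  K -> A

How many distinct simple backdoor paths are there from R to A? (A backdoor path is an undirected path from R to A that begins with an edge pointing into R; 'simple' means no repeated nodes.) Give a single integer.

1

A backdoor path from R to A is any simple undirected path whose first edge points into R (i.e. leaves R via a parent).
Parents of R: {H}.
Enumerating:
  P1: R <- H -> A
That exhausts the simple backdoor paths. Count: 1.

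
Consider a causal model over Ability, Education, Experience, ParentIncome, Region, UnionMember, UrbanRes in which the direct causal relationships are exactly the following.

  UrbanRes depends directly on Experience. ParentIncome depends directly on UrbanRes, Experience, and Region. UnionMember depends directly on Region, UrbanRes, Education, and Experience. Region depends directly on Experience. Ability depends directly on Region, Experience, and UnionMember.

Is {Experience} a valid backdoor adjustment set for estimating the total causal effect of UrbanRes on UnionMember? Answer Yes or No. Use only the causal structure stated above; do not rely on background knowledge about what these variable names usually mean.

Backdoor paths from UrbanRes to UnionMember (paths whose first edge points into UrbanRes):
  P1: UrbanRes <- Experience -> Region -> UnionMember
  P2: UrbanRes <- Experience -> Region -> Ability <- UnionMember
  P3: UrbanRes <- Experience -> ParentIncome <- Region -> UnionMember
  P4: UrbanRes <- Experience -> ParentIncome <- Region -> Ability <- UnionMember
  P5: UrbanRes <- Experience -> UnionMember
  P6: UrbanRes <- Experience -> Ability <- Region -> UnionMember
  P7: UrbanRes <- Experience -> Ability <- UnionMember
Condition 1 (no descendant of UrbanRes in the set): holds — descendants of UrbanRes are {Ability, ParentIncome, UnionMember}; none are in {Experience}.
Condition 2 (every backdoor path blocked by {Experience}):
  P1: blocked at fork node Experience ∈ conditioning set.
  P2: blocked at fork node Experience ∈ conditioning set.
  P3: blocked at fork node Experience ∈ conditioning set.
  P4: blocked at fork node Experience ∈ conditioning set.
  P5: blocked at fork node Experience ∈ conditioning set.
  P6: blocked at fork node Experience ∈ conditioning set.
  P7: blocked at fork node Experience ∈ conditioning set.
{Experience} satisfies the backdoor criterion.

Yes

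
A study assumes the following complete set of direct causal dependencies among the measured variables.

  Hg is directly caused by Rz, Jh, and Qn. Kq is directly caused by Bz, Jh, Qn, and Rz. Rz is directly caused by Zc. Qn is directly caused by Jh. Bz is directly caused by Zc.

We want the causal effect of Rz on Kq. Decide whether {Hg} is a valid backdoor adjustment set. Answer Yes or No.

Backdoor paths from Rz to Kq (paths whose first edge points into Rz):
  P1: Rz <- Zc -> Bz -> Kq
Condition 1 (no descendant of Rz in the set): FAILS — Hg is a descendant of Rz.
Condition 2 (every backdoor path blocked by {Hg}):
  P1: open — no interior node is in the conditioning set.
{Hg} does not satisfy the backdoor criterion.

No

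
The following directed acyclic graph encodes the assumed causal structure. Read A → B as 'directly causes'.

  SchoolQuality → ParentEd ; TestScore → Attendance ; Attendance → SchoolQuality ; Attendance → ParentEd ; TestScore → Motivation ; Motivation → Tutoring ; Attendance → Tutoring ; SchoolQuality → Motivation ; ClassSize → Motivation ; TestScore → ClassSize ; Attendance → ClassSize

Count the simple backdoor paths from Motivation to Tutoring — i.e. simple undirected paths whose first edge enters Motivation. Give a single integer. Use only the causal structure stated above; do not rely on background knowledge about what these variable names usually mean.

6

A backdoor path from Motivation to Tutoring is any simple undirected path whose first edge points into Motivation (i.e. leaves Motivation via a parent).
Parents of Motivation: {ClassSize, SchoolQuality, TestScore}.
Enumerating:
  P1: Motivation <- TestScore -> Attendance -> Tutoring
  P2: Motivation <- TestScore -> ClassSize <- Attendance -> Tutoring
  P3: Motivation <- ClassSize <- TestScore -> Attendance -> Tutoring
  P4: Motivation <- ClassSize <- Attendance -> Tutoring
  P5: Motivation <- SchoolQuality <- Attendance -> Tutoring
  P6: Motivation <- SchoolQuality -> ParentEd <- Attendance -> Tutoring
That exhausts the simple backdoor paths. Count: 6.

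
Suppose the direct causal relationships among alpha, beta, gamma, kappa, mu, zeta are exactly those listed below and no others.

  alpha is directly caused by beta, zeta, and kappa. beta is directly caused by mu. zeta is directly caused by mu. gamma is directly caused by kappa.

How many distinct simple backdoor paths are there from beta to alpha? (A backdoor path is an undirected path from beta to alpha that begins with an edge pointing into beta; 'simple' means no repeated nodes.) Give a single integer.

1

A backdoor path from beta to alpha is any simple undirected path whose first edge points into beta (i.e. leaves beta via a parent).
Parents of beta: {mu}.
Enumerating:
  P1: beta <- mu -> zeta -> alpha
That exhausts the simple backdoor paths. Count: 1.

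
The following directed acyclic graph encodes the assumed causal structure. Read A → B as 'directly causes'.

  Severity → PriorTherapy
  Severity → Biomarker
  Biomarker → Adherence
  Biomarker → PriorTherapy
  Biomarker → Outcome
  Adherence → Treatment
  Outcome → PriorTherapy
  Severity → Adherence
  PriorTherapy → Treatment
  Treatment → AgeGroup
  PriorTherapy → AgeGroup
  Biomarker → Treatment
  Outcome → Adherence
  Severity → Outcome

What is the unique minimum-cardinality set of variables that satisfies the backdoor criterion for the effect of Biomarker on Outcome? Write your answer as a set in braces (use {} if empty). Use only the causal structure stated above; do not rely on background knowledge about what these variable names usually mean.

Variables eligible for adjustment (non-descendants of Biomarker, excluding Biomarker and Outcome): {Severity}.
Backdoor paths from Biomarker to Outcome:
  P1: Biomarker <- Severity -> Outcome
  P2: Biomarker <- Severity -> Adherence <- Outcome
  P3: Biomarker <- Severity -> Adherence -> Treatment <- PriorTherapy <- Outcome
  P4: Biomarker <- Severity -> Adherence -> Treatment -> AgeGroup <- PriorTherapy <- Outcome
  P5: Biomarker <- Severity -> PriorTherapy <- Outcome
  P6: Biomarker <- Severity -> PriorTherapy -> Treatment <- Adherence <- Outcome
  P7: Biomarker <- Severity -> PriorTherapy -> AgeGroup <- Treatment <- Adherence <- Outcome
The empty set is not sufficient: P1 (Biomarker <- Severity -> Outcome) has no collider blocking it and no conditioned non-collider, so it is open.
Try {Severity}:
  P1: blocked at fork node Severity ∈ conditioning set.
  P2: blocked at fork node Severity ∈ conditioning set.
  P3: blocked at fork node Severity ∈ conditioning set.
  P4: blocked at fork node Severity ∈ conditioning set.
  P5: blocked at fork node Severity ∈ conditioning set.
  P6: blocked at fork node Severity ∈ conditioning set.
  P7: blocked at fork node Severity ∈ conditioning set.
{Severity} contains no descendant of Biomarker and blocks every backdoor path.
{Severity} is the unique smallest valid adjustment set.

{Severity}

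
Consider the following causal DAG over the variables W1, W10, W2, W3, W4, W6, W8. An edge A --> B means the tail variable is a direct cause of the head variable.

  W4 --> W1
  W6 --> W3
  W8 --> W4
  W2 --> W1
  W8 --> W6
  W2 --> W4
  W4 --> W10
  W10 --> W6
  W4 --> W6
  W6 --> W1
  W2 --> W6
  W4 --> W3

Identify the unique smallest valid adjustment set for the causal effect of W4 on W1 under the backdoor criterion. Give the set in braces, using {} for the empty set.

Variables eligible for adjustment (non-descendants of W4, excluding W4 and W1): {W2, W8}.
Backdoor paths from W4 to W1:
  P1: W4 <- W8 -> W6 <- W2 -> W1
  P2: W4 <- W8 -> W6 -> W1
  P3: W4 <- W2 -> W6 -> W1
  P4: W4 <- W2 -> W1
The empty set is not sufficient: P2 (W4 <- W8 -> W6 -> W1) has no collider blocking it and no conditioned non-collider, so it is open.
Try {W2, W8}:
  P1: blocked at fork node W8 ∈ conditioning set.
  P2: blocked at fork node W8 ∈ conditioning set.
  P3: blocked at fork node W2 ∈ conditioning set.
  P4: blocked at fork node W2 ∈ conditioning set.
{W2, W8} contains no descendant of W4 and blocks every backdoor path.
Every element of {W2, W8} is needed (dropping W2 leaves P3 open; dropping W8 leaves P2 open), so no proper subset is valid.
Among all size-2 subsets of the eligible variables, only {W2, W8} blocks every backdoor path, so it is the unique smallest valid adjustment set.

{W2, W8}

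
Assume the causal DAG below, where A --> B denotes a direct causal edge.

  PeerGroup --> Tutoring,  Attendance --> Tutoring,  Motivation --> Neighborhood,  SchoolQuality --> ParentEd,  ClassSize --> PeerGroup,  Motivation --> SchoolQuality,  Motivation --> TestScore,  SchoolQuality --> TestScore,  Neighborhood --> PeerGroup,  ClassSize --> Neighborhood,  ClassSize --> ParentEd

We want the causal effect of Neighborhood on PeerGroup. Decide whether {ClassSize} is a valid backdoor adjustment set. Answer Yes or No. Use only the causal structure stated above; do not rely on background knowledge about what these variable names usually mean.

Yes

Backdoor paths from Neighborhood to PeerGroup (paths whose first edge points into Neighborhood):
  P1: Neighborhood <- ClassSize -> PeerGroup
  P2: Neighborhood <- Motivation -> SchoolQuality -> ParentEd <- ClassSize -> PeerGroup
  P3: Neighborhood <- Motivation -> TestScore <- SchoolQuality -> ParentEd <- ClassSize -> PeerGroup
Condition 1 (no descendant of Neighborhood in the set): holds — descendants of Neighborhood are {PeerGroup, Tutoring}; none are in {ClassSize}.
Condition 2 (every backdoor path blocked by {ClassSize}):
  P1: blocked at fork node ClassSize ∈ conditioning set.
  P2: blocked at collider ParentEd (neither it nor any descendant is in the conditioning set).
  P3: blocked at collider TestScore (neither it nor any descendant is in the conditioning set).
{ClassSize} satisfies the backdoor criterion.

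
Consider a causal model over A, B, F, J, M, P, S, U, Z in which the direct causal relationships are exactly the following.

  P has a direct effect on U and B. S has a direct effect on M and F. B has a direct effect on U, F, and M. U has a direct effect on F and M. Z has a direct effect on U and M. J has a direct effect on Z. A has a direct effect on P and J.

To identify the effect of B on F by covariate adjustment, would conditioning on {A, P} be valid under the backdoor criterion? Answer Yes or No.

Yes

Backdoor paths from B to F (paths whose first edge points into B):
  P1: B <- P <- A -> J -> Z -> U -> M <- S -> F
  P2: B <- P <- A -> J -> Z -> U -> F
  P3: B <- P <- A -> J -> Z -> M <- S -> F
  P4: B <- P <- A -> J -> Z -> M <- U -> F
  P5: B <- P -> U <- Z -> M <- S -> F
  P6: B <- P -> U -> M <- S -> F
  P7: B <- P -> U -> F
Condition 1 (no descendant of B in the set): holds — descendants of B are {F, M, U}; none are in {A, P}.
Condition 2 (every backdoor path blocked by {A, P}):
  P1: blocked at chain node P ∈ conditioning set.
  P2: blocked at chain node P ∈ conditioning set.
  P3: blocked at chain node P ∈ conditioning set.
  P4: blocked at chain node P ∈ conditioning set.
  P5: blocked at fork node P ∈ conditioning set.
  P6: blocked at fork node P ∈ conditioning set.
  P7: blocked at fork node P ∈ conditioning set.
{A, P} satisfies the backdoor criterion.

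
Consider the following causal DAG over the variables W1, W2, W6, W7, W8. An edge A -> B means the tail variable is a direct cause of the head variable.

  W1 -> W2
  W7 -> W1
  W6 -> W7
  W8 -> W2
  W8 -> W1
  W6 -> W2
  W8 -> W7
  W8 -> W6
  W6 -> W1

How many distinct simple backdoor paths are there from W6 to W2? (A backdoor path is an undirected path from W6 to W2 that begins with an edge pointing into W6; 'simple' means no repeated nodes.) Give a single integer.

3

A backdoor path from W6 to W2 is any simple undirected path whose first edge points into W6 (i.e. leaves W6 via a parent).
Parents of W6: {W8}.
Enumerating:
  P1: W6 <- W8 -> W7 -> W1 -> W2
  P2: W6 <- W8 -> W1 -> W2
  P3: W6 <- W8 -> W2
That exhausts the simple backdoor paths. Count: 3.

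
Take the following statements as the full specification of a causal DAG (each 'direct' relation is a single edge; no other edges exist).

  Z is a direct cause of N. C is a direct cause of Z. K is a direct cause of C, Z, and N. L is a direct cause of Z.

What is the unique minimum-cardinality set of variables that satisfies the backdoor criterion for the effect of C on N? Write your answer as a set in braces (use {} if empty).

{K}

Variables eligible for adjustment (non-descendants of C, excluding C and N): {K, L}.
Backdoor paths from C to N:
  P1: C <- K -> Z -> N
  P2: C <- K -> N
The empty set is not sufficient: P1 (C <- K -> Z -> N) has no collider blocking it and no conditioned non-collider, so it is open.
Try {K}:
  P1: blocked at fork node K ∈ conditioning set.
  P2: blocked at fork node K ∈ conditioning set.
{K} contains no descendant of C and blocks every backdoor path.
No other singleton works — e.g. {L} leaves P1 open — so {K} is the unique smallest valid adjustment set.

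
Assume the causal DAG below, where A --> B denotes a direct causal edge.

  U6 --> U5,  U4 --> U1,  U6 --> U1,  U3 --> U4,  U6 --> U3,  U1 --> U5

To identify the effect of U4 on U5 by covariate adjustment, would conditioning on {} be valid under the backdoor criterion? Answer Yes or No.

No

Backdoor paths from U4 to U5 (paths whose first edge points into U4):
  P1: U4 <- U3 <- U6 -> U1 -> U5
  P2: U4 <- U3 <- U6 -> U5
Condition 1 (no descendant of U4 in the set): holds — descendants of U4 are {U1, U5}; none are in {}.
Condition 2 (every backdoor path blocked by {}):
  P1: open — no interior node is in the conditioning set.
  P2: open — no interior node is in the conditioning set.
{} does not satisfy the backdoor criterion.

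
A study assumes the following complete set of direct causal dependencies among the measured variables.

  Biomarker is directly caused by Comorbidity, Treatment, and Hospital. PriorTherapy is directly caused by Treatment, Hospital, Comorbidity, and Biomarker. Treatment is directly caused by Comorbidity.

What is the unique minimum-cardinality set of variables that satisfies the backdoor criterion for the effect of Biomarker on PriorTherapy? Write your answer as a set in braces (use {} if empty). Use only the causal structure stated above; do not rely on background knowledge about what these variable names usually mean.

Variables eligible for adjustment (non-descendants of Biomarker, excluding Biomarker and PriorTherapy): {Comorbidity, Hospital, Treatment}.
Backdoor paths from Biomarker to PriorTherapy:
  P1: Biomarker <- Hospital -> PriorTherapy
  P2: Biomarker <- Comorbidity -> Treatment -> PriorTherapy
  P3: Biomarker <- Comorbidity -> PriorTherapy
  P4: Biomarker <- Treatment <- Comorbidity -> PriorTherapy
  P5: Biomarker <- Treatment -> PriorTherapy
The empty set is not sufficient: P1 (Biomarker <- Hospital -> PriorTherapy) has no collider blocking it and no conditioned non-collider, so it is open.
Try {Comorbidity, Hospital, Treatment}:
  P1: blocked at fork node Hospital ∈ conditioning set.
  P2: blocked at fork node Comorbidity ∈ conditioning set.
  P3: blocked at fork node Comorbidity ∈ conditioning set.
  P4: blocked at chain node Treatment ∈ conditioning set.
  P5: blocked at fork node Treatment ∈ conditioning set.
{Comorbidity, Hospital, Treatment} contains no descendant of Biomarker and blocks every backdoor path.
Every element of {Comorbidity, Hospital, Treatment} is needed (dropping Comorbidity leaves P3 open; dropping Hospital leaves P1 open; dropping Treatment leaves P5 open), so no proper subset is valid.
Among all size-3 subsets of the eligible variables, only {Comorbidity, Hospital, Treatment} blocks every backdoor path, so it is the unique smallest valid adjustment set.

{Comorbidity, Hospital, Treatment}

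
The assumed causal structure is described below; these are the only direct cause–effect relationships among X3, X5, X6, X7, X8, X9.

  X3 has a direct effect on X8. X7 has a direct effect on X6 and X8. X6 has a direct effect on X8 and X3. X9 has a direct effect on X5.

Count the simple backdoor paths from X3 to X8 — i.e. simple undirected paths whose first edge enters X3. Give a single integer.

2

A backdoor path from X3 to X8 is any simple undirected path whose first edge points into X3 (i.e. leaves X3 via a parent).
Parents of X3: {X6}.
Enumerating:
  P1: X3 <- X6 <- X7 -> X8
  P2: X3 <- X6 -> X8
That exhausts the simple backdoor paths. Count: 2.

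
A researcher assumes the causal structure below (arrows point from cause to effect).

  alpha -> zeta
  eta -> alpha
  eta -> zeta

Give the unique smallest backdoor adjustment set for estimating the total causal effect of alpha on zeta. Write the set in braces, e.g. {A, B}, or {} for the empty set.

{eta}

Variables eligible for adjustment (non-descendants of alpha, excluding alpha and zeta): {eta}.
Backdoor paths from alpha to zeta:
  P1: alpha <- eta -> zeta
The empty set is not sufficient: P1 (alpha <- eta -> zeta) has no collider blocking it and no conditioned non-collider, so it is open.
Try {eta}:
  P1: blocked at fork node eta ∈ conditioning set.
{eta} contains no descendant of alpha and blocks every backdoor path.
{eta} is the unique smallest valid adjustment set.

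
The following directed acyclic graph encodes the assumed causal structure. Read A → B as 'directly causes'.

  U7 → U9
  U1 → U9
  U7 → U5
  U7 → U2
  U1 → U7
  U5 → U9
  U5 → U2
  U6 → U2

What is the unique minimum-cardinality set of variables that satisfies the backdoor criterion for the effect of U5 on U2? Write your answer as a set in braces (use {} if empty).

{U7}

Variables eligible for adjustment (non-descendants of U5, excluding U5 and U2): {U1, U6, U7}.
Backdoor paths from U5 to U2:
  P1: U5 <- U7 -> U2
The empty set is not sufficient: P1 (U5 <- U7 -> U2) has no collider blocking it and no conditioned non-collider, so it is open.
Try {U7}:
  P1: blocked at fork node U7 ∈ conditioning set.
{U7} contains no descendant of U5 and blocks every backdoor path.
No other singleton works — e.g. {U6} leaves P1 open — so {U7} is the unique smallest valid adjustment set.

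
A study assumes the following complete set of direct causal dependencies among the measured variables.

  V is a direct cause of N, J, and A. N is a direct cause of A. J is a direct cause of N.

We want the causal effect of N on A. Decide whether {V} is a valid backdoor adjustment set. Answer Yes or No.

Yes

Backdoor paths from N to A (paths whose first edge points into N):
  P1: N <- V -> A
  P2: N <- J <- V -> A
Condition 1 (no descendant of N in the set): holds — descendants of N are {A}; none are in {V}.
Condition 2 (every backdoor path blocked by {V}):
  P1: blocked at fork node V ∈ conditioning set.
  P2: blocked at fork node V ∈ conditioning set.
{V} satisfies the backdoor criterion.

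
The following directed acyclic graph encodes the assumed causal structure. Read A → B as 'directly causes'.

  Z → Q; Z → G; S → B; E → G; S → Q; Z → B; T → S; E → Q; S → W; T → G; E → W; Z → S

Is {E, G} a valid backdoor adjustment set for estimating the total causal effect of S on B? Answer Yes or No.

No

Backdoor paths from S to B (paths whose first edge points into S):
  P1: S <- T -> G <- Z -> B
  P2: S <- T -> G <- E -> Q <- Z -> B
  P3: S <- Z -> B
Condition 1 (no descendant of S in the set): holds — descendants of S are {B, Q, W}; none are in {E, G}.
Condition 2 (every backdoor path blocked by {E, G}):
  P1: open — collider(s) G are conditioned on (or have a conditioned descendant) and no non-collider on the path is in the set.
  P2: blocked at fork node E ∈ conditioning set.
  P3: open — no interior node is in the conditioning set.
{E, G} does not satisfy the backdoor criterion.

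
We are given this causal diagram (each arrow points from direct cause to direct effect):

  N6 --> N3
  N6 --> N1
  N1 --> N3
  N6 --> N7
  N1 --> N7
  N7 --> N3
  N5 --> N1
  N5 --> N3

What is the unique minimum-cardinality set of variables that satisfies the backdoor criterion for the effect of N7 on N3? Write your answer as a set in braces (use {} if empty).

Variables eligible for adjustment (non-descendants of N7, excluding N7 and N3): {N1, N5, N6}.
Backdoor paths from N7 to N3:
  P1: N7 <- N6 -> N1 <- N5 -> N3
  P2: N7 <- N6 -> N1 -> N3
  P3: N7 <- N6 -> N3
  P4: N7 <- N1 <- N6 -> N3
  P5: N7 <- N1 <- N5 -> N3
  P6: N7 <- N1 -> N3
The empty set is not sufficient: P2 (N7 <- N6 -> N1 -> N3) has no collider blocking it and no conditioned non-collider, so it is open.
Try {N1, N6}:
  P1: blocked at fork node N6 ∈ conditioning set.
  P2: blocked at fork node N6 ∈ conditioning set.
  P3: blocked at fork node N6 ∈ conditioning set.
  P4: blocked at chain node N1 ∈ conditioning set.
  P5: blocked at chain node N1 ∈ conditioning set.
  P6: blocked at fork node N1 ∈ conditioning set.
{N1, N6} contains no descendant of N7 and blocks every backdoor path.
Every element of {N1, N6} is needed (dropping N1 leaves P5 open; dropping N6 leaves P1 open), so no proper subset is valid.
Among all size-2 subsets of the eligible variables, only {N1, N6} blocks every backdoor path, so it is the unique smallest valid adjustment set.

{N1, N6}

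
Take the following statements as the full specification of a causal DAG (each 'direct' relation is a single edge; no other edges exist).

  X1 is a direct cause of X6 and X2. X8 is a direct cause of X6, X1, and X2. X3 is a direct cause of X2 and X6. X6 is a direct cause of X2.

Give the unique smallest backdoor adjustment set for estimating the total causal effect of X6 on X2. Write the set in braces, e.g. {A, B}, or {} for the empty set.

Variables eligible for adjustment (non-descendants of X6, excluding X6 and X2): {X1, X3, X8}.
Backdoor paths from X6 to X2:
  P1: X6 <- X8 -> X1 -> X2
  P2: X6 <- X8 -> X2
  P3: X6 <- X1 <- X8 -> X2
  P4: X6 <- X1 -> X2
  P5: X6 <- X3 -> X2
The empty set is not sufficient: P1 (X6 <- X8 -> X1 -> X2) has no collider blocking it and no conditioned non-collider, so it is open.
Try {X1, X3, X8}:
  P1: blocked at fork node X8 ∈ conditioning set.
  P2: blocked at fork node X8 ∈ conditioning set.
  P3: blocked at chain node X1 ∈ conditioning set.
  P4: blocked at fork node X1 ∈ conditioning set.
  P5: blocked at fork node X3 ∈ conditioning set.
{X1, X3, X8} contains no descendant of X6 and blocks every backdoor path.
Every element of {X1, X3, X8} is needed (dropping X1 leaves P4 open; dropping X3 leaves P5 open; dropping X8 leaves P2 open), so no proper subset is valid.
Among all size-3 subsets of the eligible variables, only {X1, X3, X8} blocks every backdoor path, so it is the unique smallest valid adjustment set.

{X1, X3, X8}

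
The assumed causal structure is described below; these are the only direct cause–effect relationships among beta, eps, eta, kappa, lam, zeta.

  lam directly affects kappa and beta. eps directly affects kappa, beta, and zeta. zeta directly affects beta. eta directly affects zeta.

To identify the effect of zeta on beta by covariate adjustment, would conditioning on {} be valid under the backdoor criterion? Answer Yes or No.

Backdoor paths from zeta to beta (paths whose first edge points into zeta):
  P1: zeta <- eps -> kappa <- lam -> beta
  P2: zeta <- eps -> beta
Condition 1 (no descendant of zeta in the set): holds — descendants of zeta are {beta}; none are in {}.
Condition 2 (every backdoor path blocked by {}):
  P1: blocked at collider kappa (neither it nor any descendant is in the conditioning set).
  P2: open — no interior node is in the conditioning set.
{} does not satisfy the backdoor criterion.

No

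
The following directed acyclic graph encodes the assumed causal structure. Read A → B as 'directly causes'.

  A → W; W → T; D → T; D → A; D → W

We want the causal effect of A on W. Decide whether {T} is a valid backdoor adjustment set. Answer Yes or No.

No

Backdoor paths from A to W (paths whose first edge points into A):
  P1: A <- D -> W
  P2: A <- D -> T <- W
Condition 1 (no descendant of A in the set): FAILS — T is a descendant of A.
Condition 2 (every backdoor path blocked by {T}):
  P1: open — no interior node is in the conditioning set.
  P2: open — collider(s) T are conditioned on (or have a conditioned descendant) and no non-collider on the path is in the set.
{T} does not satisfy the backdoor criterion.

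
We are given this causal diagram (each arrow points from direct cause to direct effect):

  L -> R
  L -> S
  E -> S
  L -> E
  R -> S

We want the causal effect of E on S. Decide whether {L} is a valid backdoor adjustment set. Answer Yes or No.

Yes

Backdoor paths from E to S (paths whose first edge points into E):
  P1: E <- L -> R -> S
  P2: E <- L -> S
Condition 1 (no descendant of E in the set): holds — descendants of E are {S}; none are in {L}.
Condition 2 (every backdoor path blocked by {L}):
  P1: blocked at fork node L ∈ conditioning set.
  P2: blocked at fork node L ∈ conditioning set.
{L} satisfies the backdoor criterion.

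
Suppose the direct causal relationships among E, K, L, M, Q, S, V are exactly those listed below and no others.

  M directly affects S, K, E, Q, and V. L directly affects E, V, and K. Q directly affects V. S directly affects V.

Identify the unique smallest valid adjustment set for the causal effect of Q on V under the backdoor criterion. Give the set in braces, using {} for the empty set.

Variables eligible for adjustment (non-descendants of Q, excluding Q and V): {E, K, L, M, S}.
Backdoor paths from Q to V:
  P1: Q <- M -> S -> V
  P2: Q <- M -> E <- L -> V
  P3: Q <- M -> V
  P4: Q <- M -> K <- L -> V
The empty set is not sufficient: P1 (Q <- M -> S -> V) has no collider blocking it and no conditioned non-collider, so it is open.
Try {M}:
  P1: blocked at fork node M ∈ conditioning set.
  P2: blocked at fork node M ∈ conditioning set.
  P3: blocked at fork node M ∈ conditioning set.
  P4: blocked at fork node M ∈ conditioning set.
{M} contains no descendant of Q and blocks every backdoor path.
No other singleton works — e.g. {L} leaves P1 open — so {M} is the unique smallest valid adjustment set.

{M}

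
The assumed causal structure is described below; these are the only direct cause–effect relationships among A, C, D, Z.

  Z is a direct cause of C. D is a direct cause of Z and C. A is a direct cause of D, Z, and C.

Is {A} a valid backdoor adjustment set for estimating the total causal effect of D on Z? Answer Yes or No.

Backdoor paths from D to Z (paths whose first edge points into D):
  P1: D <- A -> Z
  P2: D <- A -> C <- Z
Condition 1 (no descendant of D in the set): holds — descendants of D are {C, Z}; none are in {A}.
Condition 2 (every backdoor path blocked by {A}):
  P1: blocked at fork node A ∈ conditioning set.
  P2: blocked at fork node A ∈ conditioning set.
{A} satisfies the backdoor criterion.

Yes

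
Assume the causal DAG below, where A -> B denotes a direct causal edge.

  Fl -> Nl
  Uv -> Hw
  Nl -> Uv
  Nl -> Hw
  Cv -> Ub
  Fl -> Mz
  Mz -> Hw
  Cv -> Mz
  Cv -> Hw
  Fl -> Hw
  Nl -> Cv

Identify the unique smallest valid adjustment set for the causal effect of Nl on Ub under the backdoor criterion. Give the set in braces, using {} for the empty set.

Variables eligible for adjustment (non-descendants of Nl, excluding Nl and Ub): {Fl}.
Backdoor paths from Nl to Ub:
  P1: Nl <- Fl -> Mz <- Cv -> Ub
  P2: Nl <- Fl -> Mz -> Hw <- Cv -> Ub
  P3: Nl <- Fl -> Hw <- Cv -> Ub
  P4: Nl <- Fl -> Hw <- Mz <- Cv -> Ub
Each backdoor path contains an unconditioned collider, so every path is already blocked with the empty conditioning set:
  P1: blocked at collider Mz (neither it nor any descendant is in the conditioning set).
  P2: blocked at collider Hw (neither it nor any descendant is in the conditioning set).
  P3: blocked at collider Hw (neither it nor any descendant is in the conditioning set).
  P4: blocked at collider Hw (neither it nor any descendant is in the conditioning set).
The empty set is therefore the unique smallest valid set.

{}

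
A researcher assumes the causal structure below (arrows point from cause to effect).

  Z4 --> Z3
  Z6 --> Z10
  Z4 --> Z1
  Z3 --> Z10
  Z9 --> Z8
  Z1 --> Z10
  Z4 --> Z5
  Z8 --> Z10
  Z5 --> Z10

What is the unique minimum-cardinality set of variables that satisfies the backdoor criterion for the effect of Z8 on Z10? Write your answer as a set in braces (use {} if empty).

Variables eligible for adjustment (non-descendants of Z8, excluding Z8 and Z10): {Z1, Z3, Z4, Z5, Z6, Z9}.
Backdoor paths from Z8 to Z10:
  (none)
With no backdoor paths the empty set already satisfies the criterion, and it is trivially minimal.

{}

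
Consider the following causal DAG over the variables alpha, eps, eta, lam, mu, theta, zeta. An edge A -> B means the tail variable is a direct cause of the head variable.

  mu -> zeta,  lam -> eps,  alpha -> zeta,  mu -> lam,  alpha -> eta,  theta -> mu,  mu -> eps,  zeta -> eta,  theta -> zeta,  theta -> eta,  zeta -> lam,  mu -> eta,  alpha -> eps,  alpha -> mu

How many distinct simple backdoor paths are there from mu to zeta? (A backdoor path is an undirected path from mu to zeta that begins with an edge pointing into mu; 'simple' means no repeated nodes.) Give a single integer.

8

A backdoor path from mu to zeta is any simple undirected path whose first edge points into mu (i.e. leaves mu via a parent).
Parents of mu: {alpha, theta}.
Enumerating:
  P1: mu <- theta -> zeta
  P2: mu <- theta -> eta <- alpha -> zeta
  P3: mu <- theta -> eta <- alpha -> eps <- lam <- zeta
  P4: mu <- theta -> eta <- zeta
  P5: mu <- alpha -> zeta
  P6: mu <- alpha -> eta <- theta -> zeta
  P7: mu <- alpha -> eta <- zeta
  P8: mu <- alpha -> eps <- lam <- zeta
That exhausts the simple backdoor paths. Count: 8.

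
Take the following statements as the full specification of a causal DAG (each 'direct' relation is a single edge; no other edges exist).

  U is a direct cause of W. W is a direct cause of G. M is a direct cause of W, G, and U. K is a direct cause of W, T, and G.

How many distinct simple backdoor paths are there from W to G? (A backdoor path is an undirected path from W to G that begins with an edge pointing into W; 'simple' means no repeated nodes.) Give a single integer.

A backdoor path from W to G is any simple undirected path whose first edge points into W (i.e. leaves W via a parent).
Parents of W: {K, M, U}.
Enumerating:
  P1: W <- K -> G
  P2: W <- M -> G
  P3: W <- U <- M -> G
That exhausts the simple backdoor paths. Count: 3.

3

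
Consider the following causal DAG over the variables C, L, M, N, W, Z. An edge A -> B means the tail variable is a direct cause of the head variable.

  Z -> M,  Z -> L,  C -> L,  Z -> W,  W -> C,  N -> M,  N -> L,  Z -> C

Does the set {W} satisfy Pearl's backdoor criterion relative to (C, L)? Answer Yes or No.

No

Backdoor paths from C to L (paths whose first edge points into C):
  P1: C <- Z -> L
  P2: C <- Z -> M <- N -> L
  P3: C <- W <- Z -> L
  P4: C <- W <- Z -> M <- N -> L
Condition 1 (no descendant of C in the set): holds — descendants of C are {L}; none are in {W}.
Condition 2 (every backdoor path blocked by {W}):
  P1: open — no interior node is in the conditioning set.
  P2: blocked at collider M (neither it nor any descendant is in the conditioning set).
  P3: blocked at chain node W ∈ conditioning set.
  P4: blocked at chain node W ∈ conditioning set.
{W} does not satisfy the backdoor criterion.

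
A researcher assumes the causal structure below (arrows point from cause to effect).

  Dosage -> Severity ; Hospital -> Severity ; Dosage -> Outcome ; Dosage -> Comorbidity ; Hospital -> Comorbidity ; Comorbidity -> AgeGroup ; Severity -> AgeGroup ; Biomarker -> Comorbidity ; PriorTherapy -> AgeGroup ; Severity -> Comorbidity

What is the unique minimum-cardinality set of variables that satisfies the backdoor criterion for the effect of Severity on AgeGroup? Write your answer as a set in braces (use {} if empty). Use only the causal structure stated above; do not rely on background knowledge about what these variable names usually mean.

{Dosage, Hospital}

Variables eligible for adjustment (non-descendants of Severity, excluding Severity and AgeGroup): {Biomarker, Dosage, Hospital, Outcome, PriorTherapy}.
Backdoor paths from Severity to AgeGroup:
  P1: Severity <- Dosage -> Comorbidity -> AgeGroup
  P2: Severity <- Hospital -> Comorbidity -> AgeGroup
The empty set is not sufficient: P1 (Severity <- Dosage -> Comorbidity -> AgeGroup) has no collider blocking it and no conditioned non-collider, so it is open.
Try {Dosage, Hospital}:
  P1: blocked at fork node Dosage ∈ conditioning set.
  P2: blocked at fork node Hospital ∈ conditioning set.
{Dosage, Hospital} contains no descendant of Severity and blocks every backdoor path.
Every element of {Dosage, Hospital} is needed (dropping Dosage leaves P1 open; dropping Hospital leaves P2 open), so no proper subset is valid.
Among all size-2 subsets of the eligible variables, only {Dosage, Hospital} blocks every backdoor path, so it is the unique smallest valid adjustment set.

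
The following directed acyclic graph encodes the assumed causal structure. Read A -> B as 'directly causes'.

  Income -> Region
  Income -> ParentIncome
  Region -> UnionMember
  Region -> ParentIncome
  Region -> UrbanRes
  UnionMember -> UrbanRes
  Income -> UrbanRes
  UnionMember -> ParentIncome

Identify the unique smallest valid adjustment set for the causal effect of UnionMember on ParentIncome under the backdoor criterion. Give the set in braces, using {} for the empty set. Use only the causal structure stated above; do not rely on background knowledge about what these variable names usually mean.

{Region}

Variables eligible for adjustment (non-descendants of UnionMember, excluding UnionMember and ParentIncome): {Income, Region}.
Backdoor paths from UnionMember to ParentIncome:
  P1: UnionMember <- Region <- Income -> ParentIncome
  P2: UnionMember <- Region -> ParentIncome
  P3: UnionMember <- Region -> UrbanRes <- Income -> ParentIncome
The empty set is not sufficient: P1 (UnionMember <- Region <- Income -> ParentIncome) has no collider blocking it and no conditioned non-collider, so it is open.
Try {Region}:
  P1: blocked at chain node Region ∈ conditioning set.
  P2: blocked at fork node Region ∈ conditioning set.
  P3: blocked at fork node Region ∈ conditioning set.
{Region} contains no descendant of UnionMember and blocks every backdoor path.
No other singleton works — e.g. {Income} leaves P2 open — so {Region} is the unique smallest valid adjustment set.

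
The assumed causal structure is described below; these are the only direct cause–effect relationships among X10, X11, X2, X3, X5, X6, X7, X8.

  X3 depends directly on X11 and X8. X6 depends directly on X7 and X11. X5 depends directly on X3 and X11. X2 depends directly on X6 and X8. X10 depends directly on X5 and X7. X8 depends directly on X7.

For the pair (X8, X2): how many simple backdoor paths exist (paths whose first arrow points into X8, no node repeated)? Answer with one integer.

A backdoor path from X8 to X2 is any simple undirected path whose first edge points into X8 (i.e. leaves X8 via a parent).
Parents of X8: {X7}.
Enumerating:
  P1: X8 <- X7 -> X6 -> X2
  P2: X8 <- X7 -> X10 <- X5 <- X11 -> X6 -> X2
  P3: X8 <- X7 -> X10 <- X5 <- X3 <- X11 -> X6 -> X2
That exhausts the simple backdoor paths. Count: 3.

3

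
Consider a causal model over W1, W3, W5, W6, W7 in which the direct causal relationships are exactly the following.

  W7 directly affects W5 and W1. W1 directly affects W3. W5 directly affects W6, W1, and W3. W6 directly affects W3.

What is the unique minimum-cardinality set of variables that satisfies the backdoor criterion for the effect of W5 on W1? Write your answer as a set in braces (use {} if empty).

{W7}

Variables eligible for adjustment (non-descendants of W5, excluding W5 and W1): {W7}.
Backdoor paths from W5 to W1:
  P1: W5 <- W7 -> W1
The empty set is not sufficient: P1 (W5 <- W7 -> W1) has no collider blocking it and no conditioned non-collider, so it is open.
Try {W7}:
  P1: blocked at fork node W7 ∈ conditioning set.
{W7} contains no descendant of W5 and blocks every backdoor path.
{W7} is the unique smallest valid adjustment set.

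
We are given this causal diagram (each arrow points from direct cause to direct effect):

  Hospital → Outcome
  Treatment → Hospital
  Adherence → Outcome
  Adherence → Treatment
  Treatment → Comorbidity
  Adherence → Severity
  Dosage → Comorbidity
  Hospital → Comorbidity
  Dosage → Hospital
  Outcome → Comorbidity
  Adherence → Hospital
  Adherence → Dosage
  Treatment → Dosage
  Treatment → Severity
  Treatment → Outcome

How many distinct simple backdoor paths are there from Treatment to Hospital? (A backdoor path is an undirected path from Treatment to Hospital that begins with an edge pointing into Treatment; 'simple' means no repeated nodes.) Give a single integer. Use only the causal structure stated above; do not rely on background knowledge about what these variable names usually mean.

A backdoor path from Treatment to Hospital is any simple undirected path whose first edge points into Treatment (i.e. leaves Treatment via a parent).
Parents of Treatment: {Adherence}.
Enumerating:
  P1: Treatment <- Adherence -> Dosage -> Hospital
  P2: Treatment <- Adherence -> Dosage -> Comorbidity <- Hospital
  P3: Treatment <- Adherence -> Dosage -> Comorbidity <- Outcome <- Hospital
  P4: Treatment <- Adherence -> Hospital
  P5: Treatment <- Adherence -> Outcome <- Hospital
  P6: Treatment <- Adherence -> Outcome -> Comorbidity <- Dosage -> Hospital
  P7: Treatment <- Adherence -> Outcome -> Comorbidity <- Hospital
That exhausts the simple backdoor paths. Count: 7.

7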